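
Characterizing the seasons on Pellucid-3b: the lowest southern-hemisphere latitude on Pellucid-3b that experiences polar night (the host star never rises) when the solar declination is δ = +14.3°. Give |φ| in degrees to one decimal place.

Polar night requires cos H₀ = −tan φ tan δ ≥ 1, i.e. tan φ tan δ ≤ −1.
The boundary is |tan φ| · |tan δ| = 1, so |φ| = 90° − |δ| = 90° − 14.3° = 75.7° in the southern hemisphere.

|φ| = 75.7°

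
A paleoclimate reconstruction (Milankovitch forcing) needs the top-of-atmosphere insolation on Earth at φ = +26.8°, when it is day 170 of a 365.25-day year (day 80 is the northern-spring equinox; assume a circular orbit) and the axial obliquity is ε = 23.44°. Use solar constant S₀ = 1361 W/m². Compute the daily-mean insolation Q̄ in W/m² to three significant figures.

Solar longitude: λ_s = 360° × (170 − 80)/365.25 = 88.706°.
sin δ = sin 23.44° × sin 88.706° = 0.39769, so δ = +23.434°.
cos H₀ = −tan(+26.8°) tan(+23.434°) = -0.2189, H₀ = 1.7915 rad.
Bracket: H₀ sin φ sin δ + cos φ cos δ sin H₀ = 1.7915×0.45088×0.39769 + 0.89259×0.91752×0.97574 = 0.321235 + 0.799101 = 1.120336.
Q̄ = (S₀/π) × [bracket] = (1361/π) × 1.120336 = 485.4 W/m².

Q̄ ≈ 485 W/m²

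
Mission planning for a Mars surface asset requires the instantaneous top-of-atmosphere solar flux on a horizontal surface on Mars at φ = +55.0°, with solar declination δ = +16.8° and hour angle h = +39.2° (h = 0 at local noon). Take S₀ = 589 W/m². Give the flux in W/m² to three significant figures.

390 W/m²

cos θ_z = sin φ sin δ + cos φ cos δ cos h = 0.236761 + 0.425519 = 0.662280.
Flux = S₀ · cos θ_z = 589 × 0.662280 = 390.1 W/m².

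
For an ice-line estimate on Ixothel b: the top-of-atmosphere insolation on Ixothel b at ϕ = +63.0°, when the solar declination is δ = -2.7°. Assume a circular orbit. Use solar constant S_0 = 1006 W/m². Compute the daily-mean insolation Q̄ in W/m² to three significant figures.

Q̄ ≈ 125 W/m²

cos h₀ = −tan(+63.0°) tan(-2.700°) = 0.0926, h₀ = 1.4781 rad.
Bracket: h₀ sin ϕ sin δ + cos ϕ cos δ sin h₀ = 1.4781×0.89101×-0.04711 + 0.45399×0.99889×0.99571 = -0.062044 + 0.451541 = 0.389497.
Q̄ = (S_0/π) × [bracket] = (1006/π) × 0.389497 = 124.7 W/m².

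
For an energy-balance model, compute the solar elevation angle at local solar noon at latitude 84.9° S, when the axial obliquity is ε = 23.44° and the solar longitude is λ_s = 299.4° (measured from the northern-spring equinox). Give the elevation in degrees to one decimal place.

Solar declination: sin δ = sin ε · sin λ_s = sin 23.44° × sin 299.4° = -0.34656, so δ = -20.277°.
At local noon the hour angle is zero, so the zenith angle equals |φ − δ| = |-84.9° − (-20.277°)| = 64.623°.
Elevation = 90° − 64.623° = 25.4°.

25.4°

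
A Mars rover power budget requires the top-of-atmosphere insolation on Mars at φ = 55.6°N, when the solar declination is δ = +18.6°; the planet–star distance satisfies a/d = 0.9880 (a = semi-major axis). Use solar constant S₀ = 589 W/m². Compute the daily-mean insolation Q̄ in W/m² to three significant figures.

Q̄ ≈ 186 W/m²

cos H₀ = −tan(+55.6°) tan(+18.600°) = -0.4915, H₀ = 2.0846 rad.
Bracket: H₀ sin φ sin δ + cos φ cos δ sin H₀ = 2.0846×0.82511×0.31896 + 0.56497×0.94777×0.87088 = 0.548619 + 0.466323 = 1.014942.
Inverse-square distance factor (a/d)² = 0.9880² = 0.976144.
Q̄ = (S₀/π) × 0.976144 × [bracket] = (589/π) × 0.976144 × 1.014942 = 185.7 W/m².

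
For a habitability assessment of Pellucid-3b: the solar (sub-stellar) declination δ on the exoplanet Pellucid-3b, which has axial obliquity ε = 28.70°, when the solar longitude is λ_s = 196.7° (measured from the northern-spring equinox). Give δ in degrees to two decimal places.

δ = -7.93°

sin δ = sin ε · sin λ_s = sin 28.70° × sin 196.7° = -0.137997.
δ = arcsin(-0.137997) = -7.93°.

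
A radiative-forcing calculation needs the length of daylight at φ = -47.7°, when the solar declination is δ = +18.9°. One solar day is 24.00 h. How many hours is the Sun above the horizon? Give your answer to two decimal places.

9.05 h

cos H₀ = −tan φ · tan δ = −tan(-47.7°) × tan(+18.900°) = 0.3763, so H₀ = 1.1850 rad = 67.90°.
Daylight = 2H₀/(2π) × 24.00 h = (1.1850/π) × 24.00 = 9.05 h.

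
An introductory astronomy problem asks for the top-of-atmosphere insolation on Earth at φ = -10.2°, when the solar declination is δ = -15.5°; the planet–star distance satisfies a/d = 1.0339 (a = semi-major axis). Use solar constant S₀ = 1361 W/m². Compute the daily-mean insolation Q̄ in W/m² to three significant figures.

Q̄ ≈ 474 W/m²

cos H₀ = −tan(-10.2°) tan(-15.500°) = -0.0499, H₀ = 1.6207 rad.
Bracket: H₀ sin φ sin δ + cos φ cos δ sin H₀ = 1.6207×-0.17708×-0.26724 + 0.98420×0.96363×0.99875 = 0.076696 + 0.947219 = 1.023915.
Inverse-square distance factor (a/d)² = 1.0339² = 1.068949.
Q̄ = (S₀/π) × 1.068949 × [bracket] = (1361/π) × 1.068949 × 1.023915 = 474.2 W/m².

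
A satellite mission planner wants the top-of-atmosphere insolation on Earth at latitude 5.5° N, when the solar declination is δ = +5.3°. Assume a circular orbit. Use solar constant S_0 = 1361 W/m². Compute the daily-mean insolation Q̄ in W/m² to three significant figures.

cos h₀ = −tan(+5.5°) tan(+5.300°) = -0.0089, h₀ = 1.5797 rad.
Bracket: h₀ sin ϕ sin δ + cos ϕ cos δ sin h₀ = 1.5797×0.09585×0.09237 + 0.99540×0.99572×0.99996 = 0.013986 + 0.991100 = 1.005086.
Q̄ = (S_0/π) × [bracket] = (1361/π) × 1.005086 = 435.4 W/m².

Q̄ ≈ 435 W/m²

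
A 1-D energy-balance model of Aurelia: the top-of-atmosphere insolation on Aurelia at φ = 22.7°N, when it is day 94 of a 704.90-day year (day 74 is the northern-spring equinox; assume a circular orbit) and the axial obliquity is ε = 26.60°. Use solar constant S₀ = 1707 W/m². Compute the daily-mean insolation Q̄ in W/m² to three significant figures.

Solar longitude: λ_s = 360° × (94 − 74)/704.90 = 10.214°.
sin δ = sin 26.60° × sin 10.214° = 0.07940, so δ = +4.554°.
cos H₀ = −tan(+22.7°) tan(+4.554°) = -0.0333, H₀ = 1.6041 rad.
Bracket: H₀ sin φ sin δ + cos φ cos δ sin H₀ = 1.6041×0.38591×0.07940 + 0.92254×0.99684×0.99944 = 0.049152 + 0.919110 = 0.968262.
Q̄ = (S₀/π) × [bracket] = (1707/π) × 0.968262 = 526.1 W/m².

Q̄ ≈ 526 W/m²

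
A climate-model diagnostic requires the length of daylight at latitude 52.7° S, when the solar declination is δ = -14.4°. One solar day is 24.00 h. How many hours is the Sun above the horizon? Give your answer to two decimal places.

cos H₀ = −tan φ · tan δ = −tan(-52.7°) × tan(-14.400°) = -0.3370, so H₀ = 1.9146 rad = 109.70°.
Daylight = 2H₀/(2π) × 24.00 h = (1.9146/π) × 24.00 = 14.63 h.

14.63 h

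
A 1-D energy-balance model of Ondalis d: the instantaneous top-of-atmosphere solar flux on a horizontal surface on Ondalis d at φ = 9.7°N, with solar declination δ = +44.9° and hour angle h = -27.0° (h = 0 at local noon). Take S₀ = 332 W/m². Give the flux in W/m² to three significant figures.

246 W/m²

cos θ_z = sin φ sin δ + cos φ cos δ cos h = 0.118932 + 0.622112 = 0.741044.
Flux = S₀ · cos θ_z = 332 × 0.741044 = 246.0 W/m².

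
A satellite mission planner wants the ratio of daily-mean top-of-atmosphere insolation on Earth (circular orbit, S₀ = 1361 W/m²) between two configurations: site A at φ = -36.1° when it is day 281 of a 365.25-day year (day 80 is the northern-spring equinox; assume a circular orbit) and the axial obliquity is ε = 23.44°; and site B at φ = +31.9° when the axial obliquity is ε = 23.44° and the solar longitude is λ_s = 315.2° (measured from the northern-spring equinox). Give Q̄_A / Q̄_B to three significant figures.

Q̄_A / Q̄_B ≈ 1.54

— Configuration A (φ=-36.1°):
Solar longitude: λ_s = 360° × (281 − 80)/365.25 = 198.111°.
sin δ = sin 23.44° × sin 198.111° = -0.12366, so δ = -7.103°.
cos H₀ = −tan(-36.1°) tan(-7.103°) = -0.0909, H₀ = 1.6618 rad.
Bracket: H₀ sin φ sin δ + cos φ cos δ sin H₀ = 1.6618×-0.58920×-0.12366 + 0.80799×0.99233×0.99586 = 0.121080 + 0.798473 = 0.919553.
Q̄ = (S₀/π) × [bracket] = (1361/π) × 0.919553 = 398.37 W/m².
— Configuration B (φ=+31.9°):
Solar declination: sin δ = sin ε · sin λ_s = sin 23.44° × sin 315.2° = -0.28030, so δ = -16.278°.
cos H₀ = −tan(+31.9°) tan(-16.278°) = 0.1818, H₀ = 1.3880 rad.
Bracket: H₀ sin φ sin δ + cos φ cos δ sin H₀ = 1.3880×0.52844×-0.28030 + 0.84897×0.95991×0.98334 = -0.205593 + 0.801358 = 0.595765.
Q̄ = (S₀/π) × [bracket] = (1361/π) × 0.595765 = 258.10 W/m².
Ratio Q̄_A / Q̄_B = 398.37 / 258.10 = 1.543.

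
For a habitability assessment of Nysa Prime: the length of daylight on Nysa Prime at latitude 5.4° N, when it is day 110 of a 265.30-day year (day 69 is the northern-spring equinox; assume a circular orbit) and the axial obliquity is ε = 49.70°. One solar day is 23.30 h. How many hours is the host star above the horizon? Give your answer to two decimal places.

12.22 h

Solar longitude: λ_s = 360° × (110 − 69)/265.30 = 55.635°.
sin δ = sin 49.70° × sin 55.635° = 0.62955, so δ = +39.017°.
cos H₀ = −tan φ · tan δ = −tan(+5.4°) × tan(+39.017°) = -0.0766, so H₀ = 1.6475 rad = 94.39°.
Daylight = 2H₀/(2π) × 23.30 h = (1.6475/π) × 23.30 = 12.22 h.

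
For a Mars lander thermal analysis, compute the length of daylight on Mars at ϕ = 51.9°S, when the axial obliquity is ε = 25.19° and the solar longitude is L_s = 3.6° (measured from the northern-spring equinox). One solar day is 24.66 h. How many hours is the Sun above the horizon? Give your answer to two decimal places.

Solar declination: sin δ = sin ε · sin L_s = sin 25.19° × sin 3.6° = 0.02672, so δ = +1.531°.
cos h₀ = −tan ϕ · tan δ = −tan(-51.9°) × tan(+1.531°) = 0.0341, so h₀ = 1.5367 rad = 88.05°.
Daylight = 2h₀/(2π) × 24.66 h = (1.5367/π) × 24.66 = 12.06 h.

12.06 h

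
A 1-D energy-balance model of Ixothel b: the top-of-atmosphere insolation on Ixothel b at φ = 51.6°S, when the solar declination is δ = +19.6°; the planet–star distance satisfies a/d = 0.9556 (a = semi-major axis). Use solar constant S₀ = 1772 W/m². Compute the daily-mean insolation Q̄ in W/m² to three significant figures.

cos H₀ = −tan(-51.6°) tan(+19.600°) = 0.4493, H₀ = 1.1049 rad.
Bracket: H₀ sin φ sin δ + cos φ cos δ sin H₀ = 1.1049×-0.78369×0.33545 + 0.62115×0.94206×0.89340 = -0.290466 + 0.522782 = 0.232316.
Inverse-square distance factor (a/d)² = 0.9556² = 0.913171.
Q̄ = (S₀/π) × 0.913171 × [bracket] = (1772/π) × 0.913171 × 0.232316 = 119.7 W/m².

Q̄ ≈ 120 W/m²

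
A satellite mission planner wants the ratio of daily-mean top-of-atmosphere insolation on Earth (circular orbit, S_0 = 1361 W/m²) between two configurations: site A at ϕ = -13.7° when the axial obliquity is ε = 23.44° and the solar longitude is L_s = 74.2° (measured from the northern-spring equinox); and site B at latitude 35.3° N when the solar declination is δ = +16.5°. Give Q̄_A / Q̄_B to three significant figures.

— Configuration A (ϕ=-13.7°):
Solar declination: sin δ = sin ε · sin L_s = sin 23.44° × sin 74.2° = 0.38276, so δ = +22.505°.
cos h₀ = −tan(-13.7°) tan(+22.505°) = 0.1010, h₀ = 1.4696 rad.
Bracket: h₀ sin ϕ sin δ + cos ϕ cos δ sin h₀ = 1.4696×-0.23684×0.38276 + 0.97155×0.92385×0.99489 = -0.133223 + 0.892980 = 0.759757.
Q̄ = (S_0/π) × [bracket] = (1361/π) × 0.759757 = 329.14 W/m².
— Configuration B (ϕ=+35.3°):
cos h₀ = −tan(+35.3°) tan(+16.500°) = -0.2097, h₀ = 1.7821 rad.
Bracket: h₀ sin ϕ sin δ + cos ϕ cos δ sin h₀ = 1.7821×0.57786×0.28402 + 0.81614×0.95882×0.97776 = 0.292485 + 0.765128 = 1.057613.
Q̄ = (S_0/π) × [bracket] = (1361/π) × 1.057613 = 458.18 W/m².
Ratio Q̄_A / Q̄_B = 329.14 / 458.18 = 0.7184.

Q̄_A / Q̄_B ≈ 0.718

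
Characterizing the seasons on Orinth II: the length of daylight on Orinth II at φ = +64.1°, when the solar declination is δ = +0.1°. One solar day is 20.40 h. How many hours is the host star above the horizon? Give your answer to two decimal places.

cos H₀ = −tan φ · tan δ = −tan(+64.1°) × tan(+0.100°) = -0.0036, so H₀ = 1.5744 rad = 90.21°.
Daylight = 2H₀/(2π) × 20.40 h = (1.5744/π) × 20.40 = 10.22 h.

10.22 h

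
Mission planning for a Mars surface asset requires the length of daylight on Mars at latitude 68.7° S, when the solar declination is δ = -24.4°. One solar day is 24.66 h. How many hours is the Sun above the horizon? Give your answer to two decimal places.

Sunrise equation: cos H₀ = −tan φ · tan δ = -1.1635 ≤ −1, so the Sun never sets (polar day) and H₀ = π.
Daylight = 2H₀/(2π) × 24.66 h = (3.1416/π) × 24.66 = 24.66 h.

24.66 h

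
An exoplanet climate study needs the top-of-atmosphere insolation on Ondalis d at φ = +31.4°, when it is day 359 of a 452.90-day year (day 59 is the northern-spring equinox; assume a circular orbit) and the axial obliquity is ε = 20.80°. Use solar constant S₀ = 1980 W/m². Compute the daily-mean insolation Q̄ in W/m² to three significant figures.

Solar longitude: λ_s = 360° × (359 − 59)/452.90 = 238.463°.
sin δ = sin 20.80° × sin 238.463° = -0.30266, so δ = -17.617°.
cos H₀ = −tan(+31.4°) tan(-17.617°) = 0.1938, H₀ = 1.3757 rad.
Bracket: H₀ sin φ sin δ + cos φ cos δ sin H₀ = 1.3757×0.52101×-0.30266 + 0.85355×0.95310×0.98103 = -0.216933 + 0.798086 = 0.581153.
Q̄ = (S₀/π) × [bracket] = (1980/π) × 0.581153 = 366.3 W/m².

Q̄ ≈ 366 W/m²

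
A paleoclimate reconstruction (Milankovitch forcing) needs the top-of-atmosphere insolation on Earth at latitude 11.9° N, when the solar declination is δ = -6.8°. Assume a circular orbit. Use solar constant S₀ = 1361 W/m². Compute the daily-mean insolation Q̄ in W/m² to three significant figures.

Q̄ ≈ 404 W/m²

cos H₀ = −tan(+11.9°) tan(-6.800°) = 0.0251, H₀ = 1.5457 rad.
Bracket: H₀ sin φ sin δ + cos φ cos δ sin H₀ = 1.5457×0.20620×-0.11840 + 0.97851×0.99297×0.99968 = -0.037737 + 0.971320 = 0.933583.
Q̄ = (S₀/π) × [bracket] = (1361/π) × 0.933583 = 404.4 W/m².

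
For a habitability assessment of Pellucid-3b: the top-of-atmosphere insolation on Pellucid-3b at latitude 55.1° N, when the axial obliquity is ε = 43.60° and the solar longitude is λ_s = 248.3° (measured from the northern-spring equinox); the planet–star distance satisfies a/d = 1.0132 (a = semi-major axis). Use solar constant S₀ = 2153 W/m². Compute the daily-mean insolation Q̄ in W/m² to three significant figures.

Q̄ ≈ 0.00 W/m²

Solar declination: sin δ = sin ε · sin λ_s = sin 43.60° × sin 248.3° = -0.64075, so δ = -39.848°.
cos H₀ = −tan(+55.1°) tan(-39.848°) = 1.1963 ≥ 1 ⇒ polar night, H₀ = 0 and Q̄ = 0.
Inverse-square distance factor (a/d)² = 1.0132² = 1.026574.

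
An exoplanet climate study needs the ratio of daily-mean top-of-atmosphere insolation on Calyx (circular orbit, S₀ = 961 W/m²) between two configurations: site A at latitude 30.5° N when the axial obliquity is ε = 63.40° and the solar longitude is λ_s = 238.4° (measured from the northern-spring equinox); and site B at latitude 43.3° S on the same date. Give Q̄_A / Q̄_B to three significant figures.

— Configuration A (φ=+30.5°):
Solar declination: sin δ = sin ε · sin λ_s = sin 63.40° × sin 238.4° = -0.76158, so δ = -49.603°.
cos H₀ = −tan(+30.5°) tan(-49.603°) = 0.6922, H₀ = 0.8063 rad.
Bracket: H₀ sin φ sin δ + cos φ cos δ sin H₀ = 0.8063×0.50754×-0.76158 + 0.86163×0.64808×0.72170 = -0.311661 + 0.403001 = 0.091340.
Q̄ = (S₀/π) × [bracket] = (961/π) × 0.091340 = 27.941 W/m².
— Configuration B (φ=-43.3°):
cos H₀ = −tan(-43.3°) tan(-49.603°) = -1.1074 ≤ −1 ⇒ polar day, H₀ = π.
Bracket: H₀ sin φ sin δ + cos φ cos δ sin H₀ = 3.1416×-0.68582×-0.76158 + 0.72777×0.64808×0.00000 = 1.640879 + 0.000000 = 1.640879.
Q̄ = (S₀/π) × [bracket] = (961/π) × 1.640879 = 501.94 W/m².
Ratio Q̄_A / Q̄_B = 27.941 / 501.94 = 0.05567.

Q̄_A / Q̄_B ≈ 0.0557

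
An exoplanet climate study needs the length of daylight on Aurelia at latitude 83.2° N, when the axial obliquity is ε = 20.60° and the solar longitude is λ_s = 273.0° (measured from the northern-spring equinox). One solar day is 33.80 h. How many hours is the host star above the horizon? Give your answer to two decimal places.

Solar declination: sin δ = sin ε · sin λ_s = sin 20.60° × sin 273.0° = -0.35136, so δ = -20.570°.
cos H₀ = −tan φ · tan δ = 3.1473 ≥ 1, so the host star never rises (polar night) and H₀ = 0.
Daylight = 2H₀/(2π) × 33.80 h = (0.0000/π) × 33.80 = 0.00 h.

0.00 h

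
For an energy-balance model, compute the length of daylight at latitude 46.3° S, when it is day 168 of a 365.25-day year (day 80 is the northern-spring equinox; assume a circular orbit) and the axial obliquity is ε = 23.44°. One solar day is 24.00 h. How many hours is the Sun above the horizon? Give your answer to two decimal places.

8.41 h

Solar longitude: λ_s = 360° × (168 − 80)/365.25 = 86.735°.
sin δ = sin 23.44° × sin 86.735° = 0.39714, so δ = +23.400°.
cos H₀ = −tan φ · tan δ = −tan(-46.3°) × tan(+23.400°) = 0.4528, so H₀ = 1.1009 rad = 63.07°.
Daylight = 2H₀/(2π) × 24.00 h = (1.1009/π) × 24.00 = 8.41 h.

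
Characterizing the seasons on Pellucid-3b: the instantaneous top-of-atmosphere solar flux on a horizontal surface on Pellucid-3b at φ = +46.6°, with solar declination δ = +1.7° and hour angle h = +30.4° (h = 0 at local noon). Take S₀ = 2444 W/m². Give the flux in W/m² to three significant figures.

cos θ_z = sin φ sin δ + cos φ cos δ cos h = 0.021555 + 0.592362 = 0.613917.
Flux = S₀ · cos θ_z = 2444 × 0.613917 = 1500 W/m².

1.50e+03 W/m²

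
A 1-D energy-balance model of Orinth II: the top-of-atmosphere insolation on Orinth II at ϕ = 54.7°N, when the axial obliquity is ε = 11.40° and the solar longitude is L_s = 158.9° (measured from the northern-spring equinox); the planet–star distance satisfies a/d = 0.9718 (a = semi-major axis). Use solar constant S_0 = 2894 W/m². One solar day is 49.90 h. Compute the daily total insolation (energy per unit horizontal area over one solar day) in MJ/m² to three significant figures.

105 MJ/m²

Solar declination: sin δ = sin ε · sin L_s = sin 11.40° × sin 158.9° = 0.07116, so δ = +4.080°.
cos h₀ = −tan(+54.7°) tan(+4.080°) = -0.1008, h₀ = 1.6717 rad.
Bracket: h₀ sin ϕ sin δ + cos ϕ cos δ sin h₀ = 1.6717×0.81614×0.07116 + 0.57786×0.99747×0.99491 = 0.097087 + 0.573464 = 0.670551.
Inverse-square distance factor (a/d)² = 0.9718² = 0.944395.
Q̄ = (S_0/π) × 0.944395 × [bracket] = (2894/π) × 0.944395 × 0.670551 = 583.36 W/m².
Daily total = Q̄ × 49.90 h × 3600 s/h = 583.36 × 49.90 × 3600 / 10⁶ = 104.8 MJ/m².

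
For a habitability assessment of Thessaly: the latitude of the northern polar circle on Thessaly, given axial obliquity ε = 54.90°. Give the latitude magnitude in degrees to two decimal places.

The polar circle is the lowest latitude that experiences at least one full rotation of continuous daylight at the northern-summer solstice; it lies at |ϕ| = 90° − ε = 90° − 54.90° = 35.10°.

35.10°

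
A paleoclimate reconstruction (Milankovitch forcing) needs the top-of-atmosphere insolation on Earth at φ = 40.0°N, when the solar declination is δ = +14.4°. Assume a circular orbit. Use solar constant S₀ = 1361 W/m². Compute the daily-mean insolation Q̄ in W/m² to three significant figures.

cos H₀ = −tan(+40.0°) tan(+14.400°) = -0.2154, H₀ = 1.7879 rad.
Bracket: H₀ sin φ sin δ + cos φ cos δ sin H₀ = 1.7879×0.64279×0.24869 + 0.76604×0.96858×0.97652 = 0.285806 + 0.724550 = 1.010356.
Q̄ = (S₀/π) × [bracket] = (1361/π) × 1.010356 = 437.7 W/m².

Q̄ ≈ 438 W/m²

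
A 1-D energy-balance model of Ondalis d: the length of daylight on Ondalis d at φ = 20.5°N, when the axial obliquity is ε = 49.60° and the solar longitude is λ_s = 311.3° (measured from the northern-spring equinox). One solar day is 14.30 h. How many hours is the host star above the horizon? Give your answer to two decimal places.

Solar declination: sin δ = sin ε · sin λ_s = sin 49.60° × sin 311.3° = -0.57212, so δ = -34.898°.
cos H₀ = −tan φ · tan δ = −tan(+20.5°) × tan(-34.898°) = 0.2608, so H₀ = 1.3069 rad = 74.88°.
Daylight = 2H₀/(2π) × 14.30 h = (1.3069/π) × 14.30 = 5.95 h.

5.95 h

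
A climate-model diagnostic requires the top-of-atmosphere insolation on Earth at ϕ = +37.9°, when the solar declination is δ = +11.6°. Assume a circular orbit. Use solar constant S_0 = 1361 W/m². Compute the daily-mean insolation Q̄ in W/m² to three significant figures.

Q̄ ≈ 423 W/m²

cos h₀ = −tan(+37.9°) tan(+11.600°) = -0.1598, h₀ = 1.7313 rad.
Bracket: h₀ sin ϕ sin δ + cos ϕ cos δ sin h₀ = 1.7313×0.61429×0.20108 + 0.78908×0.97958×0.98715 = 0.213853 + 0.763034 = 0.976887.
Q̄ = (S_0/π) × [bracket] = (1361/π) × 0.976887 = 423.2 W/m².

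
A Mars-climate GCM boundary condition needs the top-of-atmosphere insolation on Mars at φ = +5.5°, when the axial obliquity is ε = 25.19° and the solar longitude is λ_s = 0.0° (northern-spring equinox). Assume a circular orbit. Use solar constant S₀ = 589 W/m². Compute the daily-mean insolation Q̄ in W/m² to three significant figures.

Solar declination: sin δ = sin ε · sin λ_s = sin 25.19° × sin 0.0° = 0.00000, so δ = +0.000°.
cos H₀ = −tan(+5.5°) tan(+0.000°) = -0.0000, H₀ = 1.5708 rad.
Bracket: H₀ sin φ sin δ + cos φ cos δ sin H₀ = 1.5708×0.09585×0.00000 + 0.99540×1.00000×1.00000 = 0.000000 + 0.995400 = 0.995400.
Q̄ = (S₀/π) × [bracket] = (589/π) × 0.995400 = 186.6 W/m².

Q̄ ≈ 187 W/m²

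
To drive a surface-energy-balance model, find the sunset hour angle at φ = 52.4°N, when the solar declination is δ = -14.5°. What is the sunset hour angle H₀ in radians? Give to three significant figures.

H₀ = 1.23 rad

cos H₀ = −tan φ · tan δ = −tan(+52.4°) × tan(-14.500°) = 0.3358, so H₀ = 1.2283 rad = 70.38°.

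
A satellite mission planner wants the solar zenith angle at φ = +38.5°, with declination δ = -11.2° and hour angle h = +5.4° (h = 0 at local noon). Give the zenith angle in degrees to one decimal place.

θ_z = 50.0°

cos θ_z = sin φ sin δ + cos φ cos δ cos h = -0.120914 + 0.764296 = 0.643382.
θ_z = arccos(0.643382) = 50.0°.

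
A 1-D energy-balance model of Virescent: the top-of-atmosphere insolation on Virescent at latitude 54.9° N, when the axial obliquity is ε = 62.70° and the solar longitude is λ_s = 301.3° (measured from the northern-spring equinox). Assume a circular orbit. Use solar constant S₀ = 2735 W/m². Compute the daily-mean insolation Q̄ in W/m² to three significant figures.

Solar declination: sin δ = sin ε · sin λ_s = sin 62.70° × sin 301.3° = -0.75929, so δ = -49.401°.
cos H₀ = −tan(+54.9°) tan(-49.401°) = 1.6602 ≥ 1 ⇒ polar night, H₀ = 0 and Q̄ = 0.

Q̄ ≈ 0.00 W/m²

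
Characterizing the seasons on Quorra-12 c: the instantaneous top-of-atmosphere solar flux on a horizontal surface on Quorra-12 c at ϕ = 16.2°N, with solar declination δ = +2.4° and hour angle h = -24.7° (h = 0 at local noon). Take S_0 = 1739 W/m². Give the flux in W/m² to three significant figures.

cos θ_z = sin ϕ sin δ + cos ϕ cos δ cos h = 0.011683 + 0.871669 = 0.883352.
Flux = S_0 · cos θ_z = 1739 × 0.883352 = 1536 W/m².

1.54e+03 W/m²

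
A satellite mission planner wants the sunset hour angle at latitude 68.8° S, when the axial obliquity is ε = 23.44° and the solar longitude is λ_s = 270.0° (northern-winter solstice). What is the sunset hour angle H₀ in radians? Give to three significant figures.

Solar declination: sin δ = sin ε · sin λ_s = sin 23.44° × sin 270.0° = -0.39779, so δ = -23.440°.
Sunrise equation: cos H₀ = −tan φ · tan δ = -1.1178 ≤ −1, so the Sun never sets (polar day) and H₀ = π.

H₀ = 3.14 rad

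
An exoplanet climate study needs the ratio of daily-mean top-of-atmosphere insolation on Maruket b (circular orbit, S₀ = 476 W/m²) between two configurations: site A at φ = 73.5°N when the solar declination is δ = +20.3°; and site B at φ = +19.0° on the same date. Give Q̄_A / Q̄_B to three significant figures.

— Configuration A (φ=+73.5°):
cos H₀ = −tan(+73.5°) tan(+20.300°) = -1.2488 ≤ −1 ⇒ polar day, H₀ = π.
Bracket: H₀ sin φ sin δ + cos φ cos δ sin H₀ = 3.1416×0.95882×0.34694 + 0.28402×0.93789×0.00000 = 1.045063 + 0.000000 = 1.045063.
Q̄ = (S₀/π) × [bracket] = (476/π) × 1.045063 = 158.34 W/m².
— Configuration B (φ=+19.0°):
cos H₀ = −tan(+19.0°) tan(+20.300°) = -0.1274, H₀ = 1.6985 rad.
Bracket: H₀ sin φ sin δ + cos φ cos δ sin H₀ = 1.6985×0.32557×0.34694 + 0.94552×0.93789×0.99186 = 0.191851 + 0.879575 = 1.071426.
Q̄ = (S₀/π) × [bracket] = (476/π) × 1.071426 = 162.34 W/m².
Ratio Q̄_A / Q̄_B = 158.34 / 162.34 = 0.9754.

Q̄_A / Q̄_B ≈ 0.975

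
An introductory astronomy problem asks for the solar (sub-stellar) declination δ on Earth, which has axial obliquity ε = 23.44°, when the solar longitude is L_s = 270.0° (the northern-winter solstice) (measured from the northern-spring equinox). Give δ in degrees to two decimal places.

sin δ = sin ε · sin L_s = sin 23.44° × sin 270.0° = -0.397789.
δ = arcsin(-0.397789) = -23.44°.

δ = -23.44°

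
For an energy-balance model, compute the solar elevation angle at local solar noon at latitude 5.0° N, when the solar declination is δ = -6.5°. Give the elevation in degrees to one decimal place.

At local noon the hour angle is zero, so the zenith angle equals |φ − δ| = |+5.0° − (-6.500°)| = 11.500°.
Elevation = 90° − 11.500° = 78.5°.

78.5°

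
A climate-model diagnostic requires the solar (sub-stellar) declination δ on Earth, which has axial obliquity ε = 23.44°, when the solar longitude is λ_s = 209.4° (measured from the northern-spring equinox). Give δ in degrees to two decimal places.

sin δ = sin ε · sin λ_s = sin 23.44° × sin 209.4° = -0.195276.
δ = arcsin(-0.195276) = -11.26°.

δ = -11.26°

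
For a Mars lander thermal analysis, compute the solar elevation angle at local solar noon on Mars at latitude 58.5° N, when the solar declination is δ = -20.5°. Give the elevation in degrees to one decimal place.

11.0°

At local noon the hour angle is zero, so the zenith angle equals |φ − δ| = |+58.5° − (-20.500°)| = 79.000°.
Elevation = 90° − 79.000° = 11.0°.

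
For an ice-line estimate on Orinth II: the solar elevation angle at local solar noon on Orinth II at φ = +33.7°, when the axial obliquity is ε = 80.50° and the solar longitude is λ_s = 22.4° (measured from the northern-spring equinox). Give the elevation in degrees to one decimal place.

78.4°

Solar declination: sin δ = sin ε · sin λ_s = sin 80.50° × sin 22.4° = 0.37584, so δ = +22.077°.
At local noon the hour angle is zero, so the zenith angle equals |φ − δ| = |+33.7° − (+22.077°)| = 11.623°.
Elevation = 90° − 11.623° = 78.4°.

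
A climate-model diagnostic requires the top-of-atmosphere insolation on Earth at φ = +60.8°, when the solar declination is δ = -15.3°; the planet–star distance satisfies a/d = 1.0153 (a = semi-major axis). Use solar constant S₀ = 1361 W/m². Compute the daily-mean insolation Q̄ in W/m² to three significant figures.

cos H₀ = −tan(+60.8°) tan(-15.300°) = 0.4895, H₀ = 1.0593 rad.
Bracket: H₀ sin φ sin δ + cos φ cos δ sin H₀ = 1.0593×0.87292×-0.26387 + 0.48786×0.96456×0.87201 = -0.243996 + 0.410342 = 0.166346.
Inverse-square distance factor (a/d)² = 1.0153² = 1.030834.
Q̄ = (S₀/π) × 1.030834 × [bracket] = (1361/π) × 1.030834 × 0.166346 = 74.29 W/m².

Q̄ ≈ 74.3 W/m²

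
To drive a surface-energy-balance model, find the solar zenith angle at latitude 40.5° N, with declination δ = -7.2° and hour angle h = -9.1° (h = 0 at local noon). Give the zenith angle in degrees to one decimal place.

θ_z = 48.4°

cos θ_z = sin ϕ sin δ + cos ϕ cos δ cos h = -0.081397 + 0.744915 = 0.663518.
θ_z = arccos(0.663518) = 48.4°.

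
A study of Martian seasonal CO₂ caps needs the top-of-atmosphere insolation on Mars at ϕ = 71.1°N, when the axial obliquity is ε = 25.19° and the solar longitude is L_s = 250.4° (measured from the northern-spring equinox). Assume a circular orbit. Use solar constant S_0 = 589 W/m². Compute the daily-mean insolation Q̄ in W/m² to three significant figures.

Solar declination: sin δ = sin ε · sin L_s = sin 25.19° × sin 250.4° = -0.40096, so δ = -23.638°.
cos h₀ = −tan(+71.1°) tan(-23.638°) = 1.2784 ≥ 1 ⇒ polar night, h₀ = 0 and Q̄ = 0.

Q̄ ≈ 0.00 W/m²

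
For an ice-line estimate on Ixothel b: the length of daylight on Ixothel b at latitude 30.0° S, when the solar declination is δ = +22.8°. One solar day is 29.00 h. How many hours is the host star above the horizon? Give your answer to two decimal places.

12.24 h

cos H₀ = −tan φ · tan δ = −tan(-30.0°) × tan(+22.800°) = 0.2427, so H₀ = 1.3257 rad = 75.95°.
Daylight = 2H₀/(2π) × 29.00 h = (1.3257/π) × 29.00 = 12.24 h.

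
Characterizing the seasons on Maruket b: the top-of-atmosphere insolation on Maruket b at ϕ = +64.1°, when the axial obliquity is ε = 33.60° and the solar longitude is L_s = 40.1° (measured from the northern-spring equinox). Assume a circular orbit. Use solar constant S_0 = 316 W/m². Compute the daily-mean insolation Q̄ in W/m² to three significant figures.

Solar declination: sin δ = sin ε · sin L_s = sin 33.60° × sin 40.1° = 0.35645, so δ = +20.882°.
cos h₀ = −tan(+64.1°) tan(+20.882°) = -0.7857, h₀ = 2.4746 rad.
Bracket: h₀ sin ϕ sin δ + cos ϕ cos δ sin h₀ = 2.4746×0.89956×0.35645 + 0.43680×0.93431×0.61861 = 0.793476 + 0.252459 = 1.045935.
Q̄ = (S_0/π) × [bracket] = (316/π) × 1.045935 = 105.2 W/m².

Q̄ ≈ 105 W/m²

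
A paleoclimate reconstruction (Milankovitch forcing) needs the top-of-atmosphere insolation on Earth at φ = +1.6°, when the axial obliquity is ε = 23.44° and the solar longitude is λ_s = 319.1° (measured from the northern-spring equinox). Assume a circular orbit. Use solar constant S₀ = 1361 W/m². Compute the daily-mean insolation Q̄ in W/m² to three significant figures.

Solar declination: sin δ = sin ε · sin λ_s = sin 23.44° × sin 319.1° = -0.26045, so δ = -15.097°.
cos H₀ = −tan(+1.6°) tan(-15.097°) = 0.0075, H₀ = 1.5633 rad.
Bracket: H₀ sin φ sin δ + cos φ cos δ sin H₀ = 1.5633×0.02792×-0.26045 + 0.99961×0.96549×0.99997 = -0.011368 + 0.965085 = 0.953717.
Q̄ = (S₀/π) × [bracket] = (1361/π) × 0.953717 = 413.2 W/m².

Q̄ ≈ 413 W/m²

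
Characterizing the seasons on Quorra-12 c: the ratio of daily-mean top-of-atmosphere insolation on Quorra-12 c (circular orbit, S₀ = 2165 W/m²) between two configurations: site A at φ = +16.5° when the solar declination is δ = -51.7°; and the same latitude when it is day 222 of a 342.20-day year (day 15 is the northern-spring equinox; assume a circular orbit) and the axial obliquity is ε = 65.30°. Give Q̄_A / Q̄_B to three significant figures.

Q̄_A / Q̄_B ≈ 0.508

— Configuration A (φ=+16.5°):
cos H₀ = −tan(+16.5°) tan(-51.700°) = 0.3751, H₀ = 1.1863 rad.
Bracket: H₀ sin φ sin δ + cos φ cos δ sin H₀ = 1.1863×0.28402×-0.78478 + 0.95882×0.61978×0.92700 = -0.264418 + 0.550877 = 0.286459.
Q̄ = (S₀/π) × [bracket] = (2165/π) × 0.286459 = 197.41 W/m².
— Configuration B (φ=+16.5°):
Solar longitude: λ_s = 360° × (222 − 15)/342.20 = 217.767°.
sin δ = sin 65.30° × sin 217.767° = -0.55642, so δ = -33.809°.
cos H₀ = −tan(+16.5°) tan(-33.809°) = 0.1984, H₀ = 1.3711 rad.
Bracket: H₀ sin φ sin δ + cos φ cos δ sin H₀ = 1.3711×0.28402×-0.55642 + 0.95882×0.83090×0.98013 = -0.216681 + 0.780853 = 0.564172.
Q̄ = (S₀/π) × [bracket] = (2165/π) × 0.564172 = 388.79 W/m².
Ratio Q̄_A / Q̄_B = 197.41 / 388.79 = 0.5078.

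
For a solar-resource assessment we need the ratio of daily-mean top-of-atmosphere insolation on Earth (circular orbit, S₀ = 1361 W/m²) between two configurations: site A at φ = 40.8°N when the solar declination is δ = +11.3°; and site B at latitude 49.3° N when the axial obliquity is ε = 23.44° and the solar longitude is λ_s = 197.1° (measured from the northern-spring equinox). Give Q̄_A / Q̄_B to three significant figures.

— Configuration A (φ=+40.8°):
cos H₀ = −tan(+40.8°) tan(+11.300°) = -0.1725, H₀ = 1.7441 rad.
Bracket: H₀ sin φ sin δ + cos φ cos δ sin H₀ = 1.7441×0.65342×0.19595 + 0.75700×0.98061×0.98501 = 0.223310 + 0.731194 = 0.954504.
Q̄ = (S₀/π) × [bracket] = (1361/π) × 0.954504 = 413.51 W/m².
— Configuration B (φ=+49.3°):
Solar declination: sin δ = sin ε · sin λ_s = sin 23.44° × sin 197.1° = -0.11697, so δ = -6.717°.
cos H₀ = −tan(+49.3°) tan(-6.717°) = 0.1369, H₀ = 1.4334 rad.
Bracket: H₀ sin φ sin δ + cos φ cos δ sin H₀ = 1.4334×0.75813×-0.11697 + 0.65210×0.99314×0.99058 = -0.127112 + 0.641526 = 0.514414.
Q̄ = (S₀/π) × [bracket] = (1361/π) × 0.514414 = 222.85 W/m².
Ratio Q̄_A / Q̄_B = 413.51 / 222.85 = 1.856.

Q̄_A / Q̄_B ≈ 1.86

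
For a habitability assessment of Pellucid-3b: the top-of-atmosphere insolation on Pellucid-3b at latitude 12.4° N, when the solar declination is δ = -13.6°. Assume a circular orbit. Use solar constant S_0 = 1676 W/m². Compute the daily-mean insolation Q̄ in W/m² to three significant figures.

Q̄ ≈ 465 W/m²

cos h₀ = −tan(+12.4°) tan(-13.600°) = 0.0532, h₀ = 1.5176 rad.
Bracket: h₀ sin ϕ sin δ + cos ϕ cos δ sin h₀ = 1.5176×0.21474×-0.23514 + 0.97667×0.97196×0.99858 = -0.076630 + 0.947936 = 0.871306.
Q̄ = (S_0/π) × [bracket] = (1676/π) × 0.871306 = 464.8 W/m².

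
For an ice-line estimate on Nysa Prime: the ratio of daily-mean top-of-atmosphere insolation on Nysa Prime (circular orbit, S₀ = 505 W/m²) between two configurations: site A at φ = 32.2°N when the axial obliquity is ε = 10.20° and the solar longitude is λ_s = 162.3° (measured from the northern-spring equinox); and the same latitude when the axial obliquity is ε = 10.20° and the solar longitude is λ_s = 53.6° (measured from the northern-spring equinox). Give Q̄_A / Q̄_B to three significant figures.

Q̄_A / Q̄_B ≈ 0.927

— Configuration A (φ=+32.2°):
Solar declination: sin δ = sin ε · sin λ_s = sin 10.20° × sin 162.3° = 0.05384, so δ = +3.086°.
cos H₀ = −tan(+32.2°) tan(+3.086°) = -0.0340, H₀ = 1.6048 rad.
Bracket: H₀ sin φ sin δ + cos φ cos δ sin H₀ = 1.6048×0.53288×0.05384 + 0.84619×0.99855×0.99942 = 0.046042 + 0.844473 = 0.890515.
Q̄ = (S₀/π) × [bracket] = (505/π) × 0.890515 = 143.15 W/m².
— Configuration B (φ=+32.2°):
Solar declination: sin δ = sin ε · sin λ_s = sin 10.20° × sin 53.6° = 0.14253, so δ = +8.195°.
cos H₀ = −tan(+32.2°) tan(+8.195°) = -0.0907, H₀ = 1.6616 rad.
Bracket: H₀ sin φ sin δ + cos φ cos δ sin H₀ = 1.6616×0.53288×0.14253 + 0.84619×0.98979×0.99588 = 0.126201 + 0.834100 = 0.960301.
Q̄ = (S₀/π) × [bracket] = (505/π) × 0.960301 = 154.37 W/m².
Ratio Q̄_A / Q̄_B = 143.15 / 154.37 = 0.9273.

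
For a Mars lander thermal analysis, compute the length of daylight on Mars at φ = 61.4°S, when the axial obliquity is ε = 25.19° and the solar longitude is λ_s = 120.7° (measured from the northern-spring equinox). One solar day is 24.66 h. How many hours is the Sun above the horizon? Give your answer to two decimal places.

6.01 h

Solar declination: sin δ = sin ε · sin λ_s = sin 25.19° × sin 120.7° = 0.36597, so δ = +21.467°.
cos H₀ = −tan φ · tan δ = −tan(-61.4°) × tan(+21.467°) = 0.7213, so H₀ = 0.7652 rad = 43.84°.
Daylight = 2H₀/(2π) × 24.66 h = (0.7652/π) × 24.66 = 6.01 h.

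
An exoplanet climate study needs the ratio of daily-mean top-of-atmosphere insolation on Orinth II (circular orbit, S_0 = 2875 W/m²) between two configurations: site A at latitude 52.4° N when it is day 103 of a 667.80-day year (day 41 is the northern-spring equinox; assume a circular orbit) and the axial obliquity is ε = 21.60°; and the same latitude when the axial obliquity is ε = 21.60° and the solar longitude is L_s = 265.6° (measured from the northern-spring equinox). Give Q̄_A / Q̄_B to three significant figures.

Q̄_A / Q̄_B ≈ 4.66

— Configuration A (ϕ=+52.4°):
Solar longitude: L_s = 360° × (103 − 41)/667.80 = 33.423°.
sin δ = sin 21.60° × sin 33.423° = 0.20277, so δ = +11.699°.
cos h₀ = −tan(+52.4°) tan(+11.699°) = -0.2689, h₀ = 1.8430 rad.
Bracket: h₀ sin ϕ sin δ + cos ϕ cos δ sin h₀ = 1.8430×0.79229×0.20277 + 0.61015×0.97923×0.96317 = 0.296083 + 0.575472 = 0.871555.
Q̄ = (S_0/π) × [bracket] = (2875/π) × 0.871555 = 797.60 W/m².
— Configuration B (ϕ=+52.4°):
Solar declination: sin δ = sin ε · sin L_s = sin 21.60° × sin 265.6° = -0.36704, so δ = -21.533°.
cos h₀ = −tan(+52.4°) tan(-21.533°) = 0.5124, h₀ = 1.0329 rad.
Bracket: h₀ sin ϕ sin δ + cos ϕ cos δ sin h₀ = 1.0329×0.79229×-0.36704 + 0.61015×0.93021×0.85876 = -0.300370 + 0.487404 = 0.187034.
Q̄ = (S_0/π) × [bracket] = (2875/π) × 0.187034 = 171.16 W/m².
Ratio Q̄_A / Q̄_B = 797.60 / 171.16 = 4.660.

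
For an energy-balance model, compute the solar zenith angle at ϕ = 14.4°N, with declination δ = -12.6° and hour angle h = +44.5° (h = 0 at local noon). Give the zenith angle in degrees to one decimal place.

cos θ_z = sin ϕ sin δ + cos ϕ cos δ cos h = -0.054250 + 0.674205 = 0.619955.
θ_z = arccos(0.619955) = 51.7°.

θ_z = 51.7°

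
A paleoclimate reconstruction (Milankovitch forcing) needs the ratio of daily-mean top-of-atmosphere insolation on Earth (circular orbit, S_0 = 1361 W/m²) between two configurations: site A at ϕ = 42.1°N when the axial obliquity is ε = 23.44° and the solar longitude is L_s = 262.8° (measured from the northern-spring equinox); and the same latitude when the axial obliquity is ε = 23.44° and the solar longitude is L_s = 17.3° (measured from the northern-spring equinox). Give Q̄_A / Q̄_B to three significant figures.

Q̄_A / Q̄_B ≈ 0.368

— Configuration A (ϕ=+42.1°):
Solar declination: sin δ = sin ε · sin L_s = sin 23.44° × sin 262.8° = -0.39465, so δ = -23.244°.
cos h₀ = −tan(+42.1°) tan(-23.244°) = 0.3881, h₀ = 1.1722 rad.
Bracket: h₀ sin ϕ sin δ + cos ϕ cos δ sin h₀ = 1.1722×0.67043×-0.39465 + 0.74198×0.91883×0.92162 = -0.310147 + 0.628318 = 0.318171.
Q̄ = (S_0/π) × [bracket] = (1361/π) × 0.318171 = 137.84 W/m².
— Configuration B (ϕ=+42.1°):
Solar declination: sin δ = sin ε · sin L_s = sin 23.44° × sin 17.3° = 0.11829, so δ = +6.794°.
cos h₀ = −tan(+42.1°) tan(+6.794°) = -0.1076, h₀ = 1.6786 rad.
Bracket: h₀ sin ϕ sin δ + cos ϕ cos δ sin h₀ = 1.6786×0.67043×0.11829 + 0.74198×0.99298×0.99419 = 0.133122 + 0.732491 = 0.865613.
Q̄ = (S_0/π) × [bracket] = (1361/π) × 0.865613 = 375.00 W/m².
Ratio Q̄_A / Q̄_B = 137.84 / 375.00 = 0.3676.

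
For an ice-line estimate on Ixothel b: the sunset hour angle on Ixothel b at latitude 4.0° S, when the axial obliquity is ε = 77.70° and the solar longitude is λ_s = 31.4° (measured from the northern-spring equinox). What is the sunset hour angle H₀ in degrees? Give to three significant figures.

Solar declination: sin δ = sin ε · sin λ_s = sin 77.70° × sin 31.4° = 0.50905, so δ = +30.601°.
cos H₀ = −tan φ · tan δ = −tan(-4.0°) × tan(+30.601°) = 0.0414, so H₀ = 1.5294 rad = 87.63°.

H₀ = 87.6°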